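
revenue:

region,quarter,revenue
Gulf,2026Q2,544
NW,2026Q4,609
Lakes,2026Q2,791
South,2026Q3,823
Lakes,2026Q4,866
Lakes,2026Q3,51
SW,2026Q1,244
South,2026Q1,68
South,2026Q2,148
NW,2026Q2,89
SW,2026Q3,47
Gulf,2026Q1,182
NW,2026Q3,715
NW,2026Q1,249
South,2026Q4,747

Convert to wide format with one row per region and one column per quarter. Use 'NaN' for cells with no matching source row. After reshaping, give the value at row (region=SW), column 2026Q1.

244

The long row with region=SW, quarter=2026Q1 has revenue=244.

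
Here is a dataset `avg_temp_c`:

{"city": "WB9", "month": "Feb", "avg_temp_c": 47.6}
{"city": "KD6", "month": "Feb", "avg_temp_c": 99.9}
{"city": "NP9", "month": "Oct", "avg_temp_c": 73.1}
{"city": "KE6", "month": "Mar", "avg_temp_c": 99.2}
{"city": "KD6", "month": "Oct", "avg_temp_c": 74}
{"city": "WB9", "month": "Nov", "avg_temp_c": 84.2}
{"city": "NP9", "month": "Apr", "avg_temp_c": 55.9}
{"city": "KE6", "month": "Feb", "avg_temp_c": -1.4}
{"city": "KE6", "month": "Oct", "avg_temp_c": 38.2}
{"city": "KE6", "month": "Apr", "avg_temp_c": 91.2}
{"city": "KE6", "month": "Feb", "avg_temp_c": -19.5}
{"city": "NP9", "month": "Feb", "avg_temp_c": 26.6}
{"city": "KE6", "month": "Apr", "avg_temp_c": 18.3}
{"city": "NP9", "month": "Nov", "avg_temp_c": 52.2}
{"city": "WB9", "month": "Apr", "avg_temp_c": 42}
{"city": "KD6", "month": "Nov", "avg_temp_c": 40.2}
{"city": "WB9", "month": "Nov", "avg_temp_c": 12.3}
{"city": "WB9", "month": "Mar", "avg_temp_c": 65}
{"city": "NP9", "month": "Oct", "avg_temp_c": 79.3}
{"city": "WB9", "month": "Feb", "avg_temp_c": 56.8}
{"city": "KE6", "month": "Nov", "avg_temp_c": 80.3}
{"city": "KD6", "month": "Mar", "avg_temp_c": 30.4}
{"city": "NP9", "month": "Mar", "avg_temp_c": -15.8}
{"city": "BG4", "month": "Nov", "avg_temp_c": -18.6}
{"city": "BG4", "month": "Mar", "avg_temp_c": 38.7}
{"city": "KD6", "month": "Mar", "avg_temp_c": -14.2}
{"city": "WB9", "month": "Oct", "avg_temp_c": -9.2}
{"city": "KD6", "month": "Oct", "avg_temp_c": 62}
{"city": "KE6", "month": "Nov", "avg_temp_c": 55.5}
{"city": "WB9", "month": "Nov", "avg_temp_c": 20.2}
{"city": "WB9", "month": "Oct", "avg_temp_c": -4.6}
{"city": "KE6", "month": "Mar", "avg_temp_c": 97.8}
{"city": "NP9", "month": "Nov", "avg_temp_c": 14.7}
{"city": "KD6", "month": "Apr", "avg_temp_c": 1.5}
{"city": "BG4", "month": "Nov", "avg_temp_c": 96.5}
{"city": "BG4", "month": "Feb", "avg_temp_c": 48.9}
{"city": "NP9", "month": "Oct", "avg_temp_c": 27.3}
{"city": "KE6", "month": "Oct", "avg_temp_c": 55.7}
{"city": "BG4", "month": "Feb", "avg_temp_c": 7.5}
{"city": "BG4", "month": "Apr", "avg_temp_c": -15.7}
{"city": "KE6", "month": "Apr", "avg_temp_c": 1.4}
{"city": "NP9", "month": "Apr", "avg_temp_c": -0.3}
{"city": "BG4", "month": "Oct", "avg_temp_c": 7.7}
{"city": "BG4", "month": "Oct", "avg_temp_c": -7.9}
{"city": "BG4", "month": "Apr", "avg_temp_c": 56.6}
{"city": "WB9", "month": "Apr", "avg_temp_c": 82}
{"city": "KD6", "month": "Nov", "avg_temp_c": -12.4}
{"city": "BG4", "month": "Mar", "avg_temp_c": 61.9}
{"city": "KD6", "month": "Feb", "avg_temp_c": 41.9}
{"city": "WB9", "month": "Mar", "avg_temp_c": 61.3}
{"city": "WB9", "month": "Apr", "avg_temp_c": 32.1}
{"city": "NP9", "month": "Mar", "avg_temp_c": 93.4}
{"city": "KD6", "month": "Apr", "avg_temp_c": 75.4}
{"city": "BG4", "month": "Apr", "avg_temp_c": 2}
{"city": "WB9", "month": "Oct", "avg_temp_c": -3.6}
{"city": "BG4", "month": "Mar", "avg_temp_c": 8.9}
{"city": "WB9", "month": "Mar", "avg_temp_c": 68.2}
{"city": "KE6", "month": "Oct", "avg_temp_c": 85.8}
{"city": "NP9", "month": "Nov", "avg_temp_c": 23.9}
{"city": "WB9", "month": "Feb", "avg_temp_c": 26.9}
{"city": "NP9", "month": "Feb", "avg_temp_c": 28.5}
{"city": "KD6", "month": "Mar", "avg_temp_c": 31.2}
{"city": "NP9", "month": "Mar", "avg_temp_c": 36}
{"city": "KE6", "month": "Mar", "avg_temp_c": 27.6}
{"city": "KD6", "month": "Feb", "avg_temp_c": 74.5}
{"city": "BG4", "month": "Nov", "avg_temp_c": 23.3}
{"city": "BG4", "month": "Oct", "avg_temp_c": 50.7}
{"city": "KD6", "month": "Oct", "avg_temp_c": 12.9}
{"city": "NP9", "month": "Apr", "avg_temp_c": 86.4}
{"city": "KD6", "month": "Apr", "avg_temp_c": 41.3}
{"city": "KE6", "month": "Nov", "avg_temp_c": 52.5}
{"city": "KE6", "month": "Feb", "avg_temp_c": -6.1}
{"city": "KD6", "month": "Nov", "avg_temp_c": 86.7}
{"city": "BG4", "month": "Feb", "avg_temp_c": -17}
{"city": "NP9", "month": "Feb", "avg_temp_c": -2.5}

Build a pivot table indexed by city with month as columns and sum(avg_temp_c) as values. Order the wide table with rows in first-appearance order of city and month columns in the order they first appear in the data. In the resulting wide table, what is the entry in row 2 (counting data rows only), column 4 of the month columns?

114.5

With rows in first-appearance order of city, row 2 is city=KD6. month columns in first-appearance order: Feb, Oct, Mar, Nov, Apr; column 4 is Nov.
Long rows with city=KD6, month=Nov: 40.2 + -12.4 + 86.7 = 114.5.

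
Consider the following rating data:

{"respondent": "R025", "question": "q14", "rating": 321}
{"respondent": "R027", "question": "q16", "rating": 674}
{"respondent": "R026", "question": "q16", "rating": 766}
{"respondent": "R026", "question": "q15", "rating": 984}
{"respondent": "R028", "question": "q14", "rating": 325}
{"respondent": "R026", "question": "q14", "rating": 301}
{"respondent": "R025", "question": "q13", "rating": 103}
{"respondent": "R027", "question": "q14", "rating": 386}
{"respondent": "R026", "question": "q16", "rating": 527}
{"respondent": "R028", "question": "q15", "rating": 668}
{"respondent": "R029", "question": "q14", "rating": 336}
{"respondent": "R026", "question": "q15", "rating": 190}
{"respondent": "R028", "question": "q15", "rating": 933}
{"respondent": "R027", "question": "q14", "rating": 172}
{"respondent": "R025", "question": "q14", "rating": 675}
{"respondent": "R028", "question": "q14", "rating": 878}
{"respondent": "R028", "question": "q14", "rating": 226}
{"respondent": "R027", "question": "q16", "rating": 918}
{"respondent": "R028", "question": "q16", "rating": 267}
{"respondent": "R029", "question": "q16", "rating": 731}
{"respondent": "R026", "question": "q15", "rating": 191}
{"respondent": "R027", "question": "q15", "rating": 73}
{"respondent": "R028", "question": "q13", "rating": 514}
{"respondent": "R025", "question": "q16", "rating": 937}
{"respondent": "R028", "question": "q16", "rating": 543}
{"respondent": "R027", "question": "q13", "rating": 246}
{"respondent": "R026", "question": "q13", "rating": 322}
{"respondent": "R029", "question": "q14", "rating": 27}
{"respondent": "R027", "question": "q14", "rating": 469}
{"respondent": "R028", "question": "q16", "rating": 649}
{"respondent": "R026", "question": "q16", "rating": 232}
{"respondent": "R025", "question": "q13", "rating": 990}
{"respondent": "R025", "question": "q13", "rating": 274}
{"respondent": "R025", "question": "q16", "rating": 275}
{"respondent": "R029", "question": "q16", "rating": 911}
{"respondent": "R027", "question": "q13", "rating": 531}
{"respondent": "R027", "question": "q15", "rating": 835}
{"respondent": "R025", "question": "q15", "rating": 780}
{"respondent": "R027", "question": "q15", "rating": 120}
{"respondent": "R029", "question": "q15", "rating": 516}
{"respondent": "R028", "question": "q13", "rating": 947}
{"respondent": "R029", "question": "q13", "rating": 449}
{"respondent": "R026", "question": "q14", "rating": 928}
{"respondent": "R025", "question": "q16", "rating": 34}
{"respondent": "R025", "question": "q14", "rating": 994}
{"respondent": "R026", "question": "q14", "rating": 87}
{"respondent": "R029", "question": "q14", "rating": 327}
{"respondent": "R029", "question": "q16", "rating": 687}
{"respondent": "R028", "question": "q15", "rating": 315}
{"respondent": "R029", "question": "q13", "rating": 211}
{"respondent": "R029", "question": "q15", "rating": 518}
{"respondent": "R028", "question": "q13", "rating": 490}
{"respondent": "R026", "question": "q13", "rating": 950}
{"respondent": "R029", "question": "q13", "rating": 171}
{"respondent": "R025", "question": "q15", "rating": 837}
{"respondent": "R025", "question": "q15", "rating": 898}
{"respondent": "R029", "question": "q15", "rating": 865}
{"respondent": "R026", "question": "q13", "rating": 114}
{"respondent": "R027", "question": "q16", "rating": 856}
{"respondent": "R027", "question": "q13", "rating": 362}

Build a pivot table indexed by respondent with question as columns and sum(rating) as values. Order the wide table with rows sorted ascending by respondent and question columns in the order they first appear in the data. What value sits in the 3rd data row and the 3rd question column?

1028

With rows sorted ascending by respondent, row 3 is respondent=R027. question columns in first-appearance order: q14, q16, q15, q13; column 3 is q15.
Long rows with respondent=R027, question=q15: 73 + 835 + 120 = 1028.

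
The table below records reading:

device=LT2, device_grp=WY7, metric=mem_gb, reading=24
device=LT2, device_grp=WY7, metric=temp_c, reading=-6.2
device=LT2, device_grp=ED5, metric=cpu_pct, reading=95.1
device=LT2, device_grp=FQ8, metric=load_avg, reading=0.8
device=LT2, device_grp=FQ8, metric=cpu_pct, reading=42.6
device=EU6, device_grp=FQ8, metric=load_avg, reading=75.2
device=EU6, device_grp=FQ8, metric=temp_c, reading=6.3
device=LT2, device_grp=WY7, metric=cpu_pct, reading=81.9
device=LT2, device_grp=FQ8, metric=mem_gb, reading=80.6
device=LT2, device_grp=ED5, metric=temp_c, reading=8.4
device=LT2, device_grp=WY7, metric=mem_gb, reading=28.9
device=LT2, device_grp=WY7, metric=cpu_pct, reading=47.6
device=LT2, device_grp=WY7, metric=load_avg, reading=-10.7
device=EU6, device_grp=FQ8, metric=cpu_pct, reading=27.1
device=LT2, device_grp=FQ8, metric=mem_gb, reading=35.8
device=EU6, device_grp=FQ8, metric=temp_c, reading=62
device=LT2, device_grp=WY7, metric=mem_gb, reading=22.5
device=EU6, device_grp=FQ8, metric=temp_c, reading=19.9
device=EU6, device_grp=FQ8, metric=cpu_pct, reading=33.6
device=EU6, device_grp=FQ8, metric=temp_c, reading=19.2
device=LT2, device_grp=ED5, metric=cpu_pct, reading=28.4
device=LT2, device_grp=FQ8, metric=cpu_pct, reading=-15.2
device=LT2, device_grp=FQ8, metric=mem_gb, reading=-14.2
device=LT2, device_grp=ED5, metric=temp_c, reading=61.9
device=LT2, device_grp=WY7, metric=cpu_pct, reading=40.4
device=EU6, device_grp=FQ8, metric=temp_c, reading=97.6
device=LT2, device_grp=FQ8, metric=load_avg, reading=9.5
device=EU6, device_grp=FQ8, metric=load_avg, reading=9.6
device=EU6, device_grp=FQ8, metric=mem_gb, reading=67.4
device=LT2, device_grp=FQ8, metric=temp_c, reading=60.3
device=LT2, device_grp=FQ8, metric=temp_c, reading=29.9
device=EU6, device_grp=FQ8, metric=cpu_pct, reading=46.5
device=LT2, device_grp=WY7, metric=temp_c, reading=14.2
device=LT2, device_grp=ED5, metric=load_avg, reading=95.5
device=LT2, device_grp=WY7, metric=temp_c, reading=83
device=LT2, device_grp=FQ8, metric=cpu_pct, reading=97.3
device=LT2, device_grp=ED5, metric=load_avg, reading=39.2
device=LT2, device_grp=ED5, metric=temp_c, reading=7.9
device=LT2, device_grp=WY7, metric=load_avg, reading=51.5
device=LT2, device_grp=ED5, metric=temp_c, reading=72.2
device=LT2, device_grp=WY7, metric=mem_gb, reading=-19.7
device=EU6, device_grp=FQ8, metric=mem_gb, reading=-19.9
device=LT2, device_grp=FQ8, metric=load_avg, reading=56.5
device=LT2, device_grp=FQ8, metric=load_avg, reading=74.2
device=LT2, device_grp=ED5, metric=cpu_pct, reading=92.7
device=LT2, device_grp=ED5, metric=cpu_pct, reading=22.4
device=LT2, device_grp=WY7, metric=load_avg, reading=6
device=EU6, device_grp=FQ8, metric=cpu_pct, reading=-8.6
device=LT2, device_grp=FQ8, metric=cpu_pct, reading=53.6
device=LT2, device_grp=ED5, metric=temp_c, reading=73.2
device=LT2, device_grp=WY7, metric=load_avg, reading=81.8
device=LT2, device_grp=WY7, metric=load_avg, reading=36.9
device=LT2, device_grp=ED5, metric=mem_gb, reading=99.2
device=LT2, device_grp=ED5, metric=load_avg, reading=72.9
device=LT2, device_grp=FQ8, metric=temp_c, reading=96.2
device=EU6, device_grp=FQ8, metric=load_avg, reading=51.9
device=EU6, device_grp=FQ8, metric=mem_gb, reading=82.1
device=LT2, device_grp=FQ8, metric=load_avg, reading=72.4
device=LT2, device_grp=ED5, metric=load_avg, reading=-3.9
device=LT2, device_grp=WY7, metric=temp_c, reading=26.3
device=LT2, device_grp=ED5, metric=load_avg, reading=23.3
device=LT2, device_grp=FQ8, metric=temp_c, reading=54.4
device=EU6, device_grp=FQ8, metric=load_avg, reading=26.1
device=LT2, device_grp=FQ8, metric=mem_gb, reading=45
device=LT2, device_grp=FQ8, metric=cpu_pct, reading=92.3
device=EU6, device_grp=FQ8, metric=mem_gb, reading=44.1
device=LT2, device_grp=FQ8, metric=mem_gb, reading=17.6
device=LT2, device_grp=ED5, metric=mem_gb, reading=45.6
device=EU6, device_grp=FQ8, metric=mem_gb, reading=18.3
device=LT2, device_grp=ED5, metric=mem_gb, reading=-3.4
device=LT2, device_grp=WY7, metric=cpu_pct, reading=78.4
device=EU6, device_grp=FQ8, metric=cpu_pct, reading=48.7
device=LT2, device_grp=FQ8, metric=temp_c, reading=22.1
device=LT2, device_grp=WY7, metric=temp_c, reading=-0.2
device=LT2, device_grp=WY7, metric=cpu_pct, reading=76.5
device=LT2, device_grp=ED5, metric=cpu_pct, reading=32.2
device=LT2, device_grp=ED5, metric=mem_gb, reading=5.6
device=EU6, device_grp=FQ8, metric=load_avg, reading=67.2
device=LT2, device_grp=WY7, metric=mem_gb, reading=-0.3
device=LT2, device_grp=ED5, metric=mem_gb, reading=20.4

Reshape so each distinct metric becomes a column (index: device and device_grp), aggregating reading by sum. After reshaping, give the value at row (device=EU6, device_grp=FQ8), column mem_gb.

Rows with device=EU6, device_grp=FQ8 and metric=mem_gb: reading values are 67.4, -19.9, 82.1, 44.1, 18.3.
67.4 + -19.9 + 82.1 + 44.1 + 18.3 = 192.

192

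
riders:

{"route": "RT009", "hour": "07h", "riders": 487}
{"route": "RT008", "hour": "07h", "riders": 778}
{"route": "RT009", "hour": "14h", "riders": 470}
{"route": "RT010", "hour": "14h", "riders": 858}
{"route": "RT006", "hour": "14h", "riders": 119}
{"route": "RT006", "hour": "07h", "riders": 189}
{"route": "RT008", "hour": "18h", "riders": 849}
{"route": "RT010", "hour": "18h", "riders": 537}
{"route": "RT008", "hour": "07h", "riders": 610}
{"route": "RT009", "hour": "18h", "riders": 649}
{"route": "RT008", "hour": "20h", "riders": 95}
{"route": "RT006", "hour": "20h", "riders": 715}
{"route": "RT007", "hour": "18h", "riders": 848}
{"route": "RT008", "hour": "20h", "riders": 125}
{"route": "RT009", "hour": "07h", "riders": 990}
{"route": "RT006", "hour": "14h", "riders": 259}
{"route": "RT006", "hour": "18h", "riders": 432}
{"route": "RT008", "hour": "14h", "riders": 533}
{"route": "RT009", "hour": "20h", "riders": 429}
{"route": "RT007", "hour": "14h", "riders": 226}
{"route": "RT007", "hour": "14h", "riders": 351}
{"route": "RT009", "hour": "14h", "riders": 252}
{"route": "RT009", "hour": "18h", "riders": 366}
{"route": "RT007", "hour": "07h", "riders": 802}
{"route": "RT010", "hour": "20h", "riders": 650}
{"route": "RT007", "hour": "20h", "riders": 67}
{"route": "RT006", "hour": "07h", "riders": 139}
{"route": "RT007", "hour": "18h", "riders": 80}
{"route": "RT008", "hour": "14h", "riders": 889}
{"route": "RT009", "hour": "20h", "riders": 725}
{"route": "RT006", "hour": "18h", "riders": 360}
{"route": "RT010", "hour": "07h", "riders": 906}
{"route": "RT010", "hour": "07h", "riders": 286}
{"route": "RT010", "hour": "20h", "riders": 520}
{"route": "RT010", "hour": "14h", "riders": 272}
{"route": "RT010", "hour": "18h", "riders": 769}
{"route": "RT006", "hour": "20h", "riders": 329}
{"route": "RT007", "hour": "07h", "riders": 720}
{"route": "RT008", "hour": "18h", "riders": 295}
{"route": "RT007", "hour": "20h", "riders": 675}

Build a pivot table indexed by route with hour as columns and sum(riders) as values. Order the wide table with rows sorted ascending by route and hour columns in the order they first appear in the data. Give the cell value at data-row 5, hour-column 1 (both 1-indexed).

1192

With rows sorted ascending by route, row 5 is route=RT010. hour columns in first-appearance order: 07h, 14h, 18h, 20h; column 1 is 07h.
Long rows with route=RT010, hour=07h: 906 + 286 = 1192.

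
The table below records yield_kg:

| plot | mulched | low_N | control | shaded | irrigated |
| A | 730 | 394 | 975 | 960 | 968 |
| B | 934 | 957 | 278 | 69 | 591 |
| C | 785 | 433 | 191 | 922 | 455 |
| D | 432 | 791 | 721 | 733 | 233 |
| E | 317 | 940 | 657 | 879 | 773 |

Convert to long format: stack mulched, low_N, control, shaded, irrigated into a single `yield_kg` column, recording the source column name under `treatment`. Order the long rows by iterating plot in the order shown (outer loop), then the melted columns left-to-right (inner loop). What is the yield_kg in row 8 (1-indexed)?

278

25 rows total (5 × 5). Row 8: index ⌊(8-1)/5⌋ = 1 into plot → B; (8-1) mod 5 = 2 into the melted columns → control.
So row 8 is (B, control, 278); yield_kg = 278.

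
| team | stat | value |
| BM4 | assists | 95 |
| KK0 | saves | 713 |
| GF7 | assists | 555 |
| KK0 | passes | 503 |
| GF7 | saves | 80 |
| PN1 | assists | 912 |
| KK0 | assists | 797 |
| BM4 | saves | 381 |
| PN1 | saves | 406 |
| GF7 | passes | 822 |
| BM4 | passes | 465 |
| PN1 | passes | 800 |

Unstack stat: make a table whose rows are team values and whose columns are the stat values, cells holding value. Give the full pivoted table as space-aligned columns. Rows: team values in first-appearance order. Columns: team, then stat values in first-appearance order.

team  assists  saves  passes
BM4   95       381    465   
KK0   797      713    503   
GF7   555      80     822   
PN1   912      406    800   

Columns: team plus the 3 distinct stat values (assists, saves, passes).
For example, row BM4 column assists takes value=95 from the long row (BM4, assists).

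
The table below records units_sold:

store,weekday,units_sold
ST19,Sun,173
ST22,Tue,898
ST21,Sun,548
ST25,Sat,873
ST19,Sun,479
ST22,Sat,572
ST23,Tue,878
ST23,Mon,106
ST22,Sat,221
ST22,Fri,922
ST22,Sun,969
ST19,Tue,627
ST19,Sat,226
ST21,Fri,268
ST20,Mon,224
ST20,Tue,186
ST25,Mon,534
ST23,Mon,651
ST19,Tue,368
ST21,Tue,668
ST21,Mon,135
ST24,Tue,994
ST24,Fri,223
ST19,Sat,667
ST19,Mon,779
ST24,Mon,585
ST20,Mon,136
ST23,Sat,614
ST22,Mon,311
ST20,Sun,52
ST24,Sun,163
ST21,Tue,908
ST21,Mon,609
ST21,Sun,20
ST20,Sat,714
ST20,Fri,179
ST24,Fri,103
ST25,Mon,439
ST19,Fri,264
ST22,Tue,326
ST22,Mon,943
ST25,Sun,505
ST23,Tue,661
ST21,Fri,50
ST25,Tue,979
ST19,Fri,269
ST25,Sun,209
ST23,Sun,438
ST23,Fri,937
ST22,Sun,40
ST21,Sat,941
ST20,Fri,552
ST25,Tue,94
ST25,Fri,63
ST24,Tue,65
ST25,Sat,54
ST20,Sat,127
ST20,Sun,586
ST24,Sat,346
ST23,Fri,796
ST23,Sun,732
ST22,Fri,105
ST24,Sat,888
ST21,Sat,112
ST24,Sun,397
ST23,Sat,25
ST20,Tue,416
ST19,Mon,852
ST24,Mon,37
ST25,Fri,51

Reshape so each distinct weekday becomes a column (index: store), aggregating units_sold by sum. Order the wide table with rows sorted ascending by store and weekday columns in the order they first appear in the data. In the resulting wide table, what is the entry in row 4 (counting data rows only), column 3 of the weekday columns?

793

With rows sorted ascending by store, row 4 is store=ST22. weekday columns in first-appearance order: Sun, Tue, Sat, Mon, Fri; column 3 is Sat.
Long rows with store=ST22, weekday=Sat: 572 + 221 = 793.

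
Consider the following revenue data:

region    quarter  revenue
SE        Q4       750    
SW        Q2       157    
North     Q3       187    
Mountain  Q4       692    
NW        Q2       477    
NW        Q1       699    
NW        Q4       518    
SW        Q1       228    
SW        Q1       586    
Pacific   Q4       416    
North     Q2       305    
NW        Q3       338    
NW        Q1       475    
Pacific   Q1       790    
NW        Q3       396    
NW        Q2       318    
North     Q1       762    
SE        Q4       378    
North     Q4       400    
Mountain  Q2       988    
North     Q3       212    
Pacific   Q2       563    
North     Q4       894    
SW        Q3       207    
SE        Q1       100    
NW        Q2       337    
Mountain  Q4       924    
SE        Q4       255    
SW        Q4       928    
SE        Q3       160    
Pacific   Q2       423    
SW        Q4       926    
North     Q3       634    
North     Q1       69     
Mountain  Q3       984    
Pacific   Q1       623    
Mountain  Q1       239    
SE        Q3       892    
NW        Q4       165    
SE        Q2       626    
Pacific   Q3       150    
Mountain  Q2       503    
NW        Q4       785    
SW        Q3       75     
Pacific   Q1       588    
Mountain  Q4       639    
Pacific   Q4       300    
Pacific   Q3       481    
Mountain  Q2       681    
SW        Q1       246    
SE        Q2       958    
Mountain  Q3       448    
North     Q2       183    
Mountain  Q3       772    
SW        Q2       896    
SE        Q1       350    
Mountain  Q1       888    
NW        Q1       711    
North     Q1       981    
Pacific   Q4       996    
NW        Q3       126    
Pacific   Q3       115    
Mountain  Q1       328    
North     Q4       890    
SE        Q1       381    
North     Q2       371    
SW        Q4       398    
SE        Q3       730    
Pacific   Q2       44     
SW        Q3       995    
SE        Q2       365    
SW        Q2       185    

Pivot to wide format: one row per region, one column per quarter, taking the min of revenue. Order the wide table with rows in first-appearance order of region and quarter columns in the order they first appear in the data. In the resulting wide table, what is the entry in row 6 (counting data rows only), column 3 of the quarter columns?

115

With rows in first-appearance order of region, row 6 is region=Pacific. quarter columns in first-appearance order: Q4, Q2, Q3, Q1; column 3 is Q3.
Long rows with region=Pacific, quarter=Q3: min(150, 481, 115) = 115.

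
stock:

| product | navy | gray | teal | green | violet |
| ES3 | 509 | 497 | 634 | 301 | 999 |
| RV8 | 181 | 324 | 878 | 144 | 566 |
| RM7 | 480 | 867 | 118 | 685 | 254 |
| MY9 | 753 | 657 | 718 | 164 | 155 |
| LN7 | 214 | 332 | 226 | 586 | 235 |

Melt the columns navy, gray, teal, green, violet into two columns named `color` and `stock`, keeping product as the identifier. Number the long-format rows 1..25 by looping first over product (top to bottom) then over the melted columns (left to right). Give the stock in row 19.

164

25 rows total (5 × 5). Row 19: index ⌊(19-1)/5⌋ = 3 into product → MY9; (19-1) mod 5 = 3 into the melted columns → green.
So row 19 is (MY9, green, 164); stock = 164.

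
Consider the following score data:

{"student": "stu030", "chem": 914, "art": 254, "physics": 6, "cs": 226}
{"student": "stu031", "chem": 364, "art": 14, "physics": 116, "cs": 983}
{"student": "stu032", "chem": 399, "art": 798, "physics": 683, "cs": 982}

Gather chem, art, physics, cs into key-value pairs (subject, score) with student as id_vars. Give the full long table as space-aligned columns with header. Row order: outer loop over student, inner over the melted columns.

student  subject  score
stu030   chem     914  
stu030   art      254  
stu030   physics  6    
stu030   cs       226  
stu031   chem     364  
stu031   art      14   
stu031   physics  116  
stu031   cs       983  
stu032   chem     399  
stu032   art      798  
stu032   physics  683  
stu032   cs       982  

Each (student, column) pair becomes one row: 3 × 4 = 12 rows.
For example, (stu030, chem) → score=914.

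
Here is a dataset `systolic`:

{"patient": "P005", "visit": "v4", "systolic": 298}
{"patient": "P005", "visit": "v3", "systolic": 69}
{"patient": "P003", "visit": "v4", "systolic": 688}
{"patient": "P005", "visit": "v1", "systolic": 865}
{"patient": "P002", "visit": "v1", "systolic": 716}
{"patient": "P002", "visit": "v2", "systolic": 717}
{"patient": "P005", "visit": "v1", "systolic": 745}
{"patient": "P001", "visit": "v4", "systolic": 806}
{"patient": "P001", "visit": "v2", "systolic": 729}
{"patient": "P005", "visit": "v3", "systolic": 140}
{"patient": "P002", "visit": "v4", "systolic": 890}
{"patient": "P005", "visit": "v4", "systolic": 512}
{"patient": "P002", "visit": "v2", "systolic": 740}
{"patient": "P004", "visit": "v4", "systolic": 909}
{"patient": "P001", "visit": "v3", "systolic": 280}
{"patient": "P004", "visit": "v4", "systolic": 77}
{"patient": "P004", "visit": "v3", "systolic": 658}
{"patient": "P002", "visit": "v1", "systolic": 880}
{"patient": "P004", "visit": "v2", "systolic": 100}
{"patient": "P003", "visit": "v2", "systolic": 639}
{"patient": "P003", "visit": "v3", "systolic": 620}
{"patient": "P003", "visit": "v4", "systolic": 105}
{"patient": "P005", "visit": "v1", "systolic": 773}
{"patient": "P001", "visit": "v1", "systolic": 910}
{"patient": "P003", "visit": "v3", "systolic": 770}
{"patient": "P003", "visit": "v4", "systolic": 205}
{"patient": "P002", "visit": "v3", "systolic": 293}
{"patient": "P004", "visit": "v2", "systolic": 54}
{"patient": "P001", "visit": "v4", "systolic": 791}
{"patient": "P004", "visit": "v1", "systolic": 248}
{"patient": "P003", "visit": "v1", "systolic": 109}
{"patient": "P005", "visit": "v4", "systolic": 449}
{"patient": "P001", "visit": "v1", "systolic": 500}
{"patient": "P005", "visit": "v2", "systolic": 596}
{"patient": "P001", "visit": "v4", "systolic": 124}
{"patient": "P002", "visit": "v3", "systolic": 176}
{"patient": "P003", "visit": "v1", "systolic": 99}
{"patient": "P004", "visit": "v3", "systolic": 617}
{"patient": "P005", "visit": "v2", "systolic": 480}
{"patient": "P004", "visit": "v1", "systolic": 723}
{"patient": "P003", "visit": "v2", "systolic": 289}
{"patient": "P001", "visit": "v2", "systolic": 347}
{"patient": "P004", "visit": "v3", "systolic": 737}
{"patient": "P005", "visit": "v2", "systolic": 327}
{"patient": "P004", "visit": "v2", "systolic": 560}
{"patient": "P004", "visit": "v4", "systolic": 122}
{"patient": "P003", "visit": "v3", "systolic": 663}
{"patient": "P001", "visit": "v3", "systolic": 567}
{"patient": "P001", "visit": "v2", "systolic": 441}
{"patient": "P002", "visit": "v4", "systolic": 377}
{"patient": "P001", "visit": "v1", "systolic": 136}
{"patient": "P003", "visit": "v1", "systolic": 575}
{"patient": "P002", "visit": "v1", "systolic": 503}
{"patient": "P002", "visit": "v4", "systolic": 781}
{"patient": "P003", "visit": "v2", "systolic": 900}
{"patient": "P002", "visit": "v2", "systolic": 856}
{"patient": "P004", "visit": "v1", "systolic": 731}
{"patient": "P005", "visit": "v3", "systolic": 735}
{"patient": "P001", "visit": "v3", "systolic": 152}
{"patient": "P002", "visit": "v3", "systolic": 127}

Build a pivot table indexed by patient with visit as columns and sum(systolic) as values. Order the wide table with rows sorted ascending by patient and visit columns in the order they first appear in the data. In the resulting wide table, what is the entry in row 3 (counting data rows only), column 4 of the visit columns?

With rows sorted ascending by patient, row 3 is patient=P003. visit columns in first-appearance order: v4, v3, v1, v2; column 4 is v2.
Long rows with patient=P003, visit=v2: 639 + 289 + 900 = 1828.

1828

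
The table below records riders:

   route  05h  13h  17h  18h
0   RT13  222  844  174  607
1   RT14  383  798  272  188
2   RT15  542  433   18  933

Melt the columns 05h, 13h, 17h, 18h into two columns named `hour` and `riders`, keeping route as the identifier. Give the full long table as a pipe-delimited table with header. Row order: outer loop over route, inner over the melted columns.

Each (route, column) pair becomes one row: 3 × 4 = 12 rows.
For example, (RT13, 05h) → riders=222.

| route | hour | riders |
| RT13 | 05h | 222 |
| RT13 | 13h | 844 |
| RT13 | 17h | 174 |
| RT13 | 18h | 607 |
| RT14 | 05h | 383 |
| RT14 | 13h | 798 |
| RT14 | 17h | 272 |
| RT14 | 18h | 188 |
| RT15 | 05h | 542 |
| RT15 | 13h | 433 |
| RT15 | 17h | 18 |
| RT15 | 18h | 933 |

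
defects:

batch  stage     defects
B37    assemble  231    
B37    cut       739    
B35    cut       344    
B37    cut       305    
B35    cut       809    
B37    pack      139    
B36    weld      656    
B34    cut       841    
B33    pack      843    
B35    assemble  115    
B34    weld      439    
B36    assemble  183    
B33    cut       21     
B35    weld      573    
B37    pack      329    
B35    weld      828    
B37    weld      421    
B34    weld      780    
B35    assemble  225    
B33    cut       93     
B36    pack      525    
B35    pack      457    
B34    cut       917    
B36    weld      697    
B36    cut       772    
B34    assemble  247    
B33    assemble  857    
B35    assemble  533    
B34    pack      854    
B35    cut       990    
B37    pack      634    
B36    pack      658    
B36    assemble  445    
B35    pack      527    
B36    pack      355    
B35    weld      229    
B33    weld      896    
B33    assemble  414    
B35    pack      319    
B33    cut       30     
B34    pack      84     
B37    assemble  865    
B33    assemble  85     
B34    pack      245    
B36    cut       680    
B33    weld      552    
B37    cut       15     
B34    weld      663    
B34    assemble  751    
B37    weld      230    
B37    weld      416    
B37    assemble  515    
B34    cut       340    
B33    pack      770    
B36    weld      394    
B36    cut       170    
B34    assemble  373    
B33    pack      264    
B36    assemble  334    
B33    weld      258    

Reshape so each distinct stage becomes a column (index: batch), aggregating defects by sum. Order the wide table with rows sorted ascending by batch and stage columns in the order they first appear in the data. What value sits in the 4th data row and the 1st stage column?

962

With rows sorted ascending by batch, row 4 is batch=B36. stage columns in first-appearance order: assemble, cut, pack, weld; column 1 is assemble.
Long rows with batch=B36, stage=assemble: 183 + 445 + 334 = 962.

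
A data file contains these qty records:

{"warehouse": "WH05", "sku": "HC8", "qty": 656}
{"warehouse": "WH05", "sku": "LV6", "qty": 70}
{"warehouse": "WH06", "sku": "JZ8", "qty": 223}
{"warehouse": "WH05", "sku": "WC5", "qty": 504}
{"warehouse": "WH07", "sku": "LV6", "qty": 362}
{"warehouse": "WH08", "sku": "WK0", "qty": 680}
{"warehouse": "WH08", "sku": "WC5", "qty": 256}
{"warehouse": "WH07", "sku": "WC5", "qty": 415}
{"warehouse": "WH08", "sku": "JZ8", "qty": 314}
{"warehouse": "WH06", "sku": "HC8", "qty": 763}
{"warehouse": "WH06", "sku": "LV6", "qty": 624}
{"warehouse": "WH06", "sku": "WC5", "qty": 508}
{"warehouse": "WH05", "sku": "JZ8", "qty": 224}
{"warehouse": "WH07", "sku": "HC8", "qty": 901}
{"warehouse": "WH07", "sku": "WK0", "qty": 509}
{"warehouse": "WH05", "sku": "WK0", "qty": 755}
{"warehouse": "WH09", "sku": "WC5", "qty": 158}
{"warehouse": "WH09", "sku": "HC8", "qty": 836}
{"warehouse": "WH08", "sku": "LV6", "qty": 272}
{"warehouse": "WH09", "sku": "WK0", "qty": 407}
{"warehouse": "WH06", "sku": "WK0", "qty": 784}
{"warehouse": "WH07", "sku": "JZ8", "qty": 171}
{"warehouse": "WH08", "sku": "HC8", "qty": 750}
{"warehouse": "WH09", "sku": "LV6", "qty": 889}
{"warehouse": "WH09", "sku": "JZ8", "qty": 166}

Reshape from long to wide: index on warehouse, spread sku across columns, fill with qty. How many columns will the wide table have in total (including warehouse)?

1 column for warehouse plus 5 distinct sku values → 6 columns.

6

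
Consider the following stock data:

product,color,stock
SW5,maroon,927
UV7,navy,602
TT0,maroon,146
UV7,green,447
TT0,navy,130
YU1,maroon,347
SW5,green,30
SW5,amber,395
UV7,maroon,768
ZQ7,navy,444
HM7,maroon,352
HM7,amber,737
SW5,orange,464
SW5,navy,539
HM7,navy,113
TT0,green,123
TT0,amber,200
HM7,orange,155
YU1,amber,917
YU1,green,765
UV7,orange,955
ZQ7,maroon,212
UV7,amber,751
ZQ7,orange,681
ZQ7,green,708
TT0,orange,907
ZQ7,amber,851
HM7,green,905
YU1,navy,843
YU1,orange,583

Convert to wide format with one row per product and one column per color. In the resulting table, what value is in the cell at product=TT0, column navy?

130

Wide layout: rows indexed by product, columns are the 5 distinct color values (maroon, navy, green, amber, orange).
Cell (product=TT0, color=navy) draws from the long row where product=TT0 and color=navy, which has stock=130.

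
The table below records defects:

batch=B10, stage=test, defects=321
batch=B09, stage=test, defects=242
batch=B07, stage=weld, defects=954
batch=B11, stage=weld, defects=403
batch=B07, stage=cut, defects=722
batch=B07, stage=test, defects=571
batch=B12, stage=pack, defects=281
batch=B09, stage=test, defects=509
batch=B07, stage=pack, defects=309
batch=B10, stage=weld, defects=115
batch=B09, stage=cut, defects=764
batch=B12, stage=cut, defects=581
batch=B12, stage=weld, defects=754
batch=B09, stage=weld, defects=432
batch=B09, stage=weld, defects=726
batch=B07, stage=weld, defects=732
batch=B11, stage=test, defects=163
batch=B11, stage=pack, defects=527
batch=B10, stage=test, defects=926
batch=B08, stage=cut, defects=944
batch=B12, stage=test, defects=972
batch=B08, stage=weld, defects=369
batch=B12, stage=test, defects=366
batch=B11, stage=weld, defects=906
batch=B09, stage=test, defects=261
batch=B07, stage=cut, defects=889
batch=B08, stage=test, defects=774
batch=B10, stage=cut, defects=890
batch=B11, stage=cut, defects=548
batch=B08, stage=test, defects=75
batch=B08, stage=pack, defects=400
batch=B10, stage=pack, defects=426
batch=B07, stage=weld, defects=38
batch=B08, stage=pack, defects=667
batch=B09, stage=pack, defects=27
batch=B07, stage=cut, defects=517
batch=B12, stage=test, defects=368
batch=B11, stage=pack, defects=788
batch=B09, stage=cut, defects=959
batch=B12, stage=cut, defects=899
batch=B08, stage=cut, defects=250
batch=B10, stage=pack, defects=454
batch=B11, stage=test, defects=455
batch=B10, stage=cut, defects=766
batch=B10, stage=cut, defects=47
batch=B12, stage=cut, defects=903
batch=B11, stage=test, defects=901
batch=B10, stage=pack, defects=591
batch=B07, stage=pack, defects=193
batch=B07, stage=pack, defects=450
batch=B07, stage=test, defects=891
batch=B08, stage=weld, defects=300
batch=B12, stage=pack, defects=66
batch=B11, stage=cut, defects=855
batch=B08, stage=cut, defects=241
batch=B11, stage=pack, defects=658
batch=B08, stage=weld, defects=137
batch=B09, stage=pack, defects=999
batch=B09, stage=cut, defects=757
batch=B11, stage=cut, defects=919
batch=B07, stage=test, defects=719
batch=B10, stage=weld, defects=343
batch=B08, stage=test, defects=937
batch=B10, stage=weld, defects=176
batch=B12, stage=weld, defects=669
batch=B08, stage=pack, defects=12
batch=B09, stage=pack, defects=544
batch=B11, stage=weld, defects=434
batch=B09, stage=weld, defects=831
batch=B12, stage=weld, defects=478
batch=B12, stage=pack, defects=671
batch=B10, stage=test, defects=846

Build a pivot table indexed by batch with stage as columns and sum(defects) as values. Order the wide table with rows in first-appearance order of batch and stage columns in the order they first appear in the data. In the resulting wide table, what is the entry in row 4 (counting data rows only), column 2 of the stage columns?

With rows in first-appearance order of batch, row 4 is batch=B11. stage columns in first-appearance order: test, weld, cut, pack; column 2 is weld.
Long rows with batch=B11, stage=weld: 403 + 906 + 434 = 1743.

1743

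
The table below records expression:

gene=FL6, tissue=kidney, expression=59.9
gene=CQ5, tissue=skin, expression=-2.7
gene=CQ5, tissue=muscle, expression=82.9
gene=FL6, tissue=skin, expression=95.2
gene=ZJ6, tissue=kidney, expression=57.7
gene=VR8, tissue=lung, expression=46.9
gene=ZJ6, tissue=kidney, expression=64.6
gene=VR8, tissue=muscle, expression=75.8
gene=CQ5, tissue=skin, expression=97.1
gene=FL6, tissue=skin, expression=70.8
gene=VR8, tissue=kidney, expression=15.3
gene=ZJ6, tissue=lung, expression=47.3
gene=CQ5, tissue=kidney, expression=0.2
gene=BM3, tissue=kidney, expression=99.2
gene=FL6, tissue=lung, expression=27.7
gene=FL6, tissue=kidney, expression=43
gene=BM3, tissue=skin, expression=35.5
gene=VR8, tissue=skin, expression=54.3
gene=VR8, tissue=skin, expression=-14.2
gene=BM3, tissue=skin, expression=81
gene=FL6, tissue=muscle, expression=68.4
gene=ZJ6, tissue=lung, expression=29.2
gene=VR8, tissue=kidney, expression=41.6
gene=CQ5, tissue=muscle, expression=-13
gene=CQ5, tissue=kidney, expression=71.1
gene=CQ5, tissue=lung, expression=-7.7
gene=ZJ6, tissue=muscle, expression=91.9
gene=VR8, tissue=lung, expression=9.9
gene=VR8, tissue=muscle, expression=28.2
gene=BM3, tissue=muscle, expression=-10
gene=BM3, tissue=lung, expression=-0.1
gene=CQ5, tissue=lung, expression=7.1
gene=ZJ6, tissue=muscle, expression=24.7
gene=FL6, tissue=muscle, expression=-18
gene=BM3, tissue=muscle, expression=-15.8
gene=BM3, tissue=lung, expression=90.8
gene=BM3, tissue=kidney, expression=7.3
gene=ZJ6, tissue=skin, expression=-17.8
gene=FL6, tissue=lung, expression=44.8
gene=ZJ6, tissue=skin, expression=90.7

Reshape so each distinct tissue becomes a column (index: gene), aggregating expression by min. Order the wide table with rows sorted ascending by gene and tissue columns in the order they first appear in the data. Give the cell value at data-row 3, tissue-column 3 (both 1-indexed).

-18

With rows sorted ascending by gene, row 3 is gene=FL6. tissue columns in first-appearance order: kidney, skin, muscle, lung; column 3 is muscle.
Long rows with gene=FL6, tissue=muscle: min(68.4, -18) = -18.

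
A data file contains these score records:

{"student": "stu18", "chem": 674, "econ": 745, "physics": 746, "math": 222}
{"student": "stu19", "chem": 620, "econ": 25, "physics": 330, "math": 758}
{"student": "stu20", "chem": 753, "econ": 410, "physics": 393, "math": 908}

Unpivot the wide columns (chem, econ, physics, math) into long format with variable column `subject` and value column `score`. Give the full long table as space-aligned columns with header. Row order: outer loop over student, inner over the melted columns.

Each (student, column) pair becomes one row: 3 × 4 = 12 rows.
For example, (stu18, chem) → score=674.

student  subject  score
stu18    chem     674  
stu18    econ     745  
stu18    physics  746  
stu18    math     222  
stu19    chem     620  
stu19    econ     25   
stu19    physics  330  
stu19    math     758  
stu20    chem     753  
stu20    econ     410  
stu20    physics  393  
stu20    math     908  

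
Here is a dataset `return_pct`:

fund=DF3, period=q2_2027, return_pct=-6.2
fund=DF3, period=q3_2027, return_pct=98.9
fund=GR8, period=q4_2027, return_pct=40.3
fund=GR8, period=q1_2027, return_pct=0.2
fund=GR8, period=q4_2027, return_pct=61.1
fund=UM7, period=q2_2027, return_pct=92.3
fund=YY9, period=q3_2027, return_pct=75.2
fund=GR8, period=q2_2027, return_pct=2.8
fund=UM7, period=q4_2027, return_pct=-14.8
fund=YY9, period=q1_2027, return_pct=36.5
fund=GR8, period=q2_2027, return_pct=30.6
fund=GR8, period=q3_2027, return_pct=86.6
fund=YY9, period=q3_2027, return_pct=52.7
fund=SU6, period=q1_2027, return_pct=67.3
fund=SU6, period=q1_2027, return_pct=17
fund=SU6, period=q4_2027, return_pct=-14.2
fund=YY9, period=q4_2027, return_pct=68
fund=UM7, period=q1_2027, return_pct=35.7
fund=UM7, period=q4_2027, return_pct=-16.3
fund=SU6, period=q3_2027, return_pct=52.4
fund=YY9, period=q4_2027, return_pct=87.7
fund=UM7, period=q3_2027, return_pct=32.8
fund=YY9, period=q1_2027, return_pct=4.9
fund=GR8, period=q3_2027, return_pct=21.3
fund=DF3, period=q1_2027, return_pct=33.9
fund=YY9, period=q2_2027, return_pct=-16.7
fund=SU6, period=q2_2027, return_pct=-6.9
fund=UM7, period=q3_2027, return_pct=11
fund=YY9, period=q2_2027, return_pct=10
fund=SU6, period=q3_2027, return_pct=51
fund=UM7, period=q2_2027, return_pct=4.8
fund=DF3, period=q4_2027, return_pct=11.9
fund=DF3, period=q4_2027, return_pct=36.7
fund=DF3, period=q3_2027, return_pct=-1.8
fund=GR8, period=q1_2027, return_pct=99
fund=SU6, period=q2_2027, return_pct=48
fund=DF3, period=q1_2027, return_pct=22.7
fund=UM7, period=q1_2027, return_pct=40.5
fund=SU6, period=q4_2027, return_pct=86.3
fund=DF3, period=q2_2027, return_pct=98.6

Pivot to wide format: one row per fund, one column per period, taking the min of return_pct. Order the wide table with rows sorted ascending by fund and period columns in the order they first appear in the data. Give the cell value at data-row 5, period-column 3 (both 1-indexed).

68

With rows sorted ascending by fund, row 5 is fund=YY9. period columns in first-appearance order: q2_2027, q3_2027, q4_2027, q1_2027; column 3 is q4_2027.
Long rows with fund=YY9, period=q4_2027: min(68, 87.7) = 68.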